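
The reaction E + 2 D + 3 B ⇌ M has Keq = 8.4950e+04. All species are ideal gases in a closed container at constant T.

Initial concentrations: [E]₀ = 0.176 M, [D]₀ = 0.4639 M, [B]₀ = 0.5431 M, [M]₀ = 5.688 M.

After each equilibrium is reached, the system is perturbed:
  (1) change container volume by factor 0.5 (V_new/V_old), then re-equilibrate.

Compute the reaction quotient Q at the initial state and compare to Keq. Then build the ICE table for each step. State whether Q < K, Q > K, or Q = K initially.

Q₀ = 937.5 vs Keq = 8.4950e+04 ⇒ Q<K, forward
Step 1:
                  E         D         B         M
  I           0.176    0.4639    0.5431     5.688
  C         -0.1017   -0.2033    -0.305    0.1017
  E         0.07434    0.2606    0.2381      5.79
  solve Keq expr → x = 0.1017; check Q = 8.4950e+04
Then change container volume by factor 0.5 (V_new/V_old).
Step 2:
                  E         D         B         M
  I          0.1487    0.5212    0.4762     11.58
  C        -0.07761   -0.1552   -0.2328   0.07761
  E         0.07107    0.3659    0.2434     11.66
  solve Keq expr → x = 0.07761; check Q = 8.4950e+04

Q₀ = 937.5; Q < K (proceeds forward)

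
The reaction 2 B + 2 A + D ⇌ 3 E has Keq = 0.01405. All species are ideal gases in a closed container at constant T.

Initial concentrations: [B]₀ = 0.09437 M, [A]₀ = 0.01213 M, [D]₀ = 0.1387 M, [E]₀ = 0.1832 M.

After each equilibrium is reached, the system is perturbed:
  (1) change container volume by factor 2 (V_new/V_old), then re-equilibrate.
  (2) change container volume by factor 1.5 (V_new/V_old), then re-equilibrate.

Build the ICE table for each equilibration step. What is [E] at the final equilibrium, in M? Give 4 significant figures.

Q₀ = 3.3831e+04 vs Keq = 0.01405 ⇒ Q>K, reverse
Step 1:
                    B           A           D           E
  I           0.09437     0.01213      0.1387      0.1832
  C            0.1139      0.1139     0.05694     -0.1708
  E            0.2083       0.126      0.1956     0.01237
  solve Keq expr → x = -0.05694; check Q = 0.01405
Then change container volume by factor 2 (V_new/V_old).
Step 2:
                    B           A           D           E
  I            0.1041     0.06301     0.09782    0.006185
  C          0.001455    0.001455  7.2748e-04   -0.002182
  E            0.1056     0.06446     0.09855    0.004003
  solve Keq expr → x = -7.2748e-04; check Q = 0.01405
Then change container volume by factor 1.5 (V_new/V_old).
Step 3:
                    B           A           D           E
  I           0.07039     0.04298      0.0657    0.002669
  C        4.0619e-04  4.0619e-04  2.0309e-04 -6.0928e-04
  E           0.07079     0.04338      0.0659    0.002059
  solve Keq expr → x = -2.0309e-04; check Q = 0.01405

[E]_eq = 0.002059 M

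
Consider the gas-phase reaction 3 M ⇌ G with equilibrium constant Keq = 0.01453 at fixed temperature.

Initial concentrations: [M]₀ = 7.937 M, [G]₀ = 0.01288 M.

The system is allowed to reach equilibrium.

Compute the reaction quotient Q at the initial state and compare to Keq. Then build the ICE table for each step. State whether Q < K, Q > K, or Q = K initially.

Q₀ = 2.5760e-05; Q < K (proceeds forward)

Q₀ = 2.5760e-05 vs Keq = 0.01453 ⇒ Q<K, forward
Step 1:
                  M         G
  I           7.937   0.01288
  C          -3.576     1.192
  E           4.361     1.205
  solve Keq expr → x = 1.192; check Q = 0.01453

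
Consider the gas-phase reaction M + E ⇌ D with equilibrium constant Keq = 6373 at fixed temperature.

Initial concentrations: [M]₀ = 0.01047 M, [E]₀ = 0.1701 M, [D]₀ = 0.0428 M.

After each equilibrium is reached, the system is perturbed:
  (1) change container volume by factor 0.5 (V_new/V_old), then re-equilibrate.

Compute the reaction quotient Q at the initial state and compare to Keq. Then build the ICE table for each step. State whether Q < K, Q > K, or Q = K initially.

Q₀ = 24.03; Q < K (proceeds forward)

Q₀ = 24.03 vs Keq = 6373 ⇒ Q<K, forward
Step 1:
                  M         E         D
  Initial   0.01047    0.1701    0.0428
  Change   -0.01042  -0.01042   0.01042
  Equil   5.2294e-05    0.1597   0.05322
  solve Keq expr → x = 0.01042; check Q = 6373
Then change container volume by factor 0.5 (V_new/V_old).
Step 2:
                  M         E         D
  Initial 1.0459e-04    0.3194    0.1064
  Change  -5.2260e-05 -5.2260e-05 5.2260e-05
  Equil   5.2329e-05    0.3193    0.1065
  solve Keq expr → x = 5.2260e-05; check Q = 6373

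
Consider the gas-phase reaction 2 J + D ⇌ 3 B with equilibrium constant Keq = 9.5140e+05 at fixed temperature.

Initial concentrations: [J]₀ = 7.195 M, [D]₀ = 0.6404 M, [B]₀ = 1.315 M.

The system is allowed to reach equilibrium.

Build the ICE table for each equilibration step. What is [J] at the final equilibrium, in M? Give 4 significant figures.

Q₀ = 0.06859 vs Keq = 9.5140e+05 ⇒ Q<K, forward
Step 1:
                   J          D          B
  Initial      7.195     0.6404      1.315
  Change      -1.281    -0.6404      1.921
  Equil        5.914 1.0185e-06      3.236
  solve Keq expr → x = 0.6404; check Q = 9.5140e+05

[J]_eq = 5.914 M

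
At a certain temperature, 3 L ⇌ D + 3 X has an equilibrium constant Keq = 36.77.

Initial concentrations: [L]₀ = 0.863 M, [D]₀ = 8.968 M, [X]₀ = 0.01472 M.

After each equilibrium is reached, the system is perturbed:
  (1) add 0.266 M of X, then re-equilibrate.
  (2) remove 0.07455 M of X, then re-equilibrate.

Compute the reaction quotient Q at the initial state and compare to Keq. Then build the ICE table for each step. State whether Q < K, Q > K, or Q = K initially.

Q₀ = 4.4503e-05 vs Keq = 36.77 ⇒ Q<K, forward
Step 1:
                   L          D          X
  Initial      0.863      8.968    0.01472
  Change     -0.5241     0.1747     0.5241
  Equil       0.3389      9.143     0.5389
  solve Keq expr → x = 0.1747; check Q = 36.77
Then add 0.266 M of X.
Step 2:
                   L          D          X
  Initial     0.3389      9.143     0.8049
  Change      0.1024   -0.03412    -0.1024
  Equil       0.4412      9.109     0.7025
  solve Keq expr → x = -0.03412; check Q = 36.77
Then remove 0.07455 M of X.
Step 3:
                   L          D          X
  Initial     0.4412      9.109      0.628
  Change    -0.02867   0.009557    0.02867
  Equil       0.4125      9.118     0.6566
  solve Keq expr → x = 0.009557; check Q = 36.77

Q₀ = 4.4503e-05; Q < K (proceeds forward)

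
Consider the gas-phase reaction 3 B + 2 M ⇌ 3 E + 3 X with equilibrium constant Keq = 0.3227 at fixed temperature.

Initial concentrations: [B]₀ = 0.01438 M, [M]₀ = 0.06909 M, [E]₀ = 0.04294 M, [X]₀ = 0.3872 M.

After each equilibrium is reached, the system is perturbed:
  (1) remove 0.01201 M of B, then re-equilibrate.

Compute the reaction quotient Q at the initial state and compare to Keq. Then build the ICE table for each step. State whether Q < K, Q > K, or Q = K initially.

Q₀ = 323.8 vs Keq = 0.3227 ⇒ Q>K, reverse
Step 1:
                   B          M          E          X
  Initial    0.01438    0.06909    0.04294     0.3872
  Change     0.02731     0.0182   -0.02731   -0.02731
  Equil      0.04169    0.08729    0.01563     0.3599
  solve Keq expr → x = -0.009102; check Q = 0.3227
Then remove 0.01201 M of B.
Step 2:
                   B          M          E          X
  Initial    0.02968    0.08729    0.01563     0.3599
  Change    0.003059    0.00204  -0.003059  -0.003059
  Equil      0.03274    0.08933    0.01257     0.3568
  solve Keq expr → x = -0.00102; check Q = 0.3227

Q₀ = 323.8; Q > K (proceeds reverse)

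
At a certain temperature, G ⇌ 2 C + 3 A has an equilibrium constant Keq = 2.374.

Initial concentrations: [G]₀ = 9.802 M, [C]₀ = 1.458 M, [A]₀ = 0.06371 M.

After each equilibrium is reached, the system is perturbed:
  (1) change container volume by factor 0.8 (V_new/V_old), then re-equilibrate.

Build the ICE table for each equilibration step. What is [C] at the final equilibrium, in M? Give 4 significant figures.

[C]_eq = 2.79 M

Q₀ = 5.6082e-05 vs Keq = 2.374 ⇒ Q<K, forward
Step 1:
                   G          C          A
  I            9.802      1.458    0.06371
  C           -0.494      0.988      1.482
  E            9.308      2.446      1.546
  solve Keq expr → x = 0.494; check Q = 2.374
Then change container volume by factor 0.8 (V_new/V_old).
Step 2:
                   G          C          A
  I            11.63      3.058      1.932
  C           0.1337    -0.2674    -0.4011
  E            11.77       2.79      1.531
  solve Keq expr → x = -0.1337; check Q = 2.374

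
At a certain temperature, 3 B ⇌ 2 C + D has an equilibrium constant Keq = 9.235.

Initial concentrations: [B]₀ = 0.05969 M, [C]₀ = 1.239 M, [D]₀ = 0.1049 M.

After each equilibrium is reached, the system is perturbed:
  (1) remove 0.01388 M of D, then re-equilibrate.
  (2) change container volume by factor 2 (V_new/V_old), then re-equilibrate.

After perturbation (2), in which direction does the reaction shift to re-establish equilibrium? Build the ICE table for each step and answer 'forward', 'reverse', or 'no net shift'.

Q₀ = 757.2 vs Keq = 9.235 ⇒ Q>K, reverse
Step 1:
                  B         C         D
  I         0.05969     1.239    0.1049
  C          0.1418  -0.09451  -0.04726
  E          0.2015     1.144   0.05764
  solve Keq expr → x = -0.04726; check Q = 9.235
Then remove 0.01388 M of D.
Step 2:
                  B         C         D
  I          0.2015     1.144   0.04376
  C        -0.01158  0.007717  0.003859
  E          0.1899     1.152   0.04762
  solve Keq expr → x = 0.003859; check Q = 9.235
Then change container volume by factor 2 (V_new/V_old).
Step 3:
                  B         C         D
  I         0.09494    0.5761   0.02381
  C               0         0         0
  E         0.09494    0.5761   0.02381
  solve Keq expr → x = 0; check Q = 9.235

Direction: no net shift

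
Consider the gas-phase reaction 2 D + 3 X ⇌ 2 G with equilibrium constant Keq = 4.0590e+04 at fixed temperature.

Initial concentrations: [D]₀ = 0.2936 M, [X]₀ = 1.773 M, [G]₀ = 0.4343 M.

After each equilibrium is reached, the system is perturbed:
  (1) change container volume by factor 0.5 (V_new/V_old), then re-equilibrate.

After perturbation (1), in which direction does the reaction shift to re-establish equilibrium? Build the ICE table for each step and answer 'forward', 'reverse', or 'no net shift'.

Direction: forward

Q₀ = 0.3926 vs Keq = 4.0590e+04 ⇒ Q<K, forward
Step 1:
                    D           X           G
  init         0.2936       1.773      0.4343
  Δ           -0.2913     -0.4369      0.2913
  eq         0.002332       1.336      0.7256
  solve Keq expr → x = 0.1456; check Q = 4.0590e+04
Then change container volume by factor 0.5 (V_new/V_old).
Step 2:
                    D           X           G
  init       0.004664       2.672       1.451
  Δ         -0.003007   -0.004511    0.003007
  eq         0.001657       2.668       1.454
  solve Keq expr → x = 0.001504; check Q = 4.0590e+04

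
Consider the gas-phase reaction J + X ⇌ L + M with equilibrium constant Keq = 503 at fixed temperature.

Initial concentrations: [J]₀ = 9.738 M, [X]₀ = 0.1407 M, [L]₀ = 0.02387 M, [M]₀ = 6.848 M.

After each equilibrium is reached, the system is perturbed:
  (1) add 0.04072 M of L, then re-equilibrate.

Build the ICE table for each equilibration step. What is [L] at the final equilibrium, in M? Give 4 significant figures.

[L]_eq = 0.205 M

Q₀ = 0.1193 vs Keq = 503 ⇒ Q<K, forward
Step 1:
                  J         X         L         M
  I           9.738    0.1407   0.02387     6.848
  C         -0.1405   -0.1405    0.1405    0.1405
  E           9.598 2.3789e-04    0.1643     6.988
  solve Keq expr → x = 0.1405; check Q = 503
Then add 0.04072 M of L.
Step 2:
                  J         X         L         M
  I           9.598 2.3789e-04    0.2051     6.988
  C       5.8857e-05 5.8857e-05 -5.8857e-05 -5.8857e-05
  E           9.598 2.9675e-04     0.205     6.988
  solve Keq expr → x = -5.8857e-05; check Q = 503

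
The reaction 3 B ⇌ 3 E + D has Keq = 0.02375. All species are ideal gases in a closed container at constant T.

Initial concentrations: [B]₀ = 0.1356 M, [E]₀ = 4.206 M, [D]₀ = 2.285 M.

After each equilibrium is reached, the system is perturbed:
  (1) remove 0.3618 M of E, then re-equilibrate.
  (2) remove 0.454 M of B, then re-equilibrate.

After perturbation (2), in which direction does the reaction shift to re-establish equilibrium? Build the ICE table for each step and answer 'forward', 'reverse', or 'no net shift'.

Direction: reverse

Q₀ = 6.8189e+04 vs Keq = 0.02375 ⇒ Q>K, reverse
Step 1:
                   B          E          D
  init        0.1356      4.206      2.285
  Δ             3.28      -3.28     -1.093
  eq           3.416      0.926      1.192
  solve Keq expr → x = -1.093; check Q = 0.02375
Then remove 0.3618 M of E.
Step 2:
                   B          E          D
  init         3.416     0.5642      1.192
  Δ          -0.2686     0.2686    0.08954
  eq           3.147     0.8329      1.281
  solve Keq expr → x = 0.08954; check Q = 0.02375
Then remove 0.454 M of B.
Step 3:
                   B          E          D
  init         2.693     0.8329      1.281
  Δ          0.09037   -0.09037   -0.03012
  eq           2.783     0.7425      1.251
  solve Keq expr → x = -0.03012; check Q = 0.02375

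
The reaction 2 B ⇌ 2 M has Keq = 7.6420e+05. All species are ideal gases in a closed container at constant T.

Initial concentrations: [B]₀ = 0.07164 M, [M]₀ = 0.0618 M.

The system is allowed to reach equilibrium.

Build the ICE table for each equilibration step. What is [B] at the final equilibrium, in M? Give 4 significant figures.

[B]_eq = 1.5247e-04 M

Q₀ = 0.7442 vs Keq = 7.6420e+05 ⇒ Q<K, forward
Step 1:
                   B          M
  Initial    0.07164     0.0618
  Change    -0.07149    0.07149
  Equil   1.5247e-04     0.1333
  solve Keq expr → x = 0.03574; check Q = 7.6420e+05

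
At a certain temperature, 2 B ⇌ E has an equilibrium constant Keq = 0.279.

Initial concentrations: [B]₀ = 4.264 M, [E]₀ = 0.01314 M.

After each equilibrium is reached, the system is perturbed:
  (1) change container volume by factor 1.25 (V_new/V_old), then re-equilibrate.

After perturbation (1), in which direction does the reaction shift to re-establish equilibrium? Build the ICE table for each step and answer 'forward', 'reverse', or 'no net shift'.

Q₀ = 7.2270e-04 vs Keq = 0.279 ⇒ Q<K, forward
Step 1:
                  B         E
  I           4.264   0.01314
  C          -2.246     1.123
  E           2.018     1.136
  solve Keq expr → x = 1.123; check Q = 0.279
Then change container volume by factor 1.25 (V_new/V_old).
Step 2:
                  B         E
  I           1.614    0.9089
  C          0.1266  -0.06329
  E           1.741    0.8456
  solve Keq expr → x = -0.06329; check Q = 0.279

Direction: reverse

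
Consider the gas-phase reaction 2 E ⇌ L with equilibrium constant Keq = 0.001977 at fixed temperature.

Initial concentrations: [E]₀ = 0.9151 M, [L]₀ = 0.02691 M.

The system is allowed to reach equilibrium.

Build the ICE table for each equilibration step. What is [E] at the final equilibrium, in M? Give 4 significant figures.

[E]_eq = 0.9652 M

Q₀ = 0.03213 vs Keq = 0.001977 ⇒ Q>K, reverse
Step 1:
                   E          L
  I           0.9151    0.02691
  C          0.05014   -0.02507
  E           0.9652   0.001842
  solve Keq expr → x = -0.02507; check Q = 0.001977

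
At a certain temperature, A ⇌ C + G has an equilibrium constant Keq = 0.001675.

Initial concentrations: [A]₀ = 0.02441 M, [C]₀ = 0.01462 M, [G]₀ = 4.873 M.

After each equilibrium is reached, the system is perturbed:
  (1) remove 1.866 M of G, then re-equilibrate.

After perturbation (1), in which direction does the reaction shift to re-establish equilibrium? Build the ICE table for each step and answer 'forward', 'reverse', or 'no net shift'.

Q₀ = 2.919 vs Keq = 0.001675 ⇒ Q>K, reverse
Step 1:
                   A          C          G
  Initial    0.02441    0.01462      4.873
  Change     0.01461   -0.01461   -0.01461
  Equil      0.03902 1.3452e-05      4.858
  solve Keq expr → x = -0.01461; check Q = 0.001675
Then remove 1.866 M of G.
Step 2:
                   A          C          G
  Initial    0.03902 1.3452e-05      2.992
  Change  -8.3834e-06 8.3834e-06 8.3834e-06
  Equil      0.03901 2.1835e-05      2.992
  solve Keq expr → x = 8.3834e-06; check Q = 0.001675

Direction: forward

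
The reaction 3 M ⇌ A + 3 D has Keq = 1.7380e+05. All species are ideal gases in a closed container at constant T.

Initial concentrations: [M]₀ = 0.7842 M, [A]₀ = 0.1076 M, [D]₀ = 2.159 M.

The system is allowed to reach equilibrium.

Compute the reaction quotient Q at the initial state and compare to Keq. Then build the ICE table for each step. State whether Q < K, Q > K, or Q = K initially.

Q₀ = 2.245; Q < K (proceeds forward)

Q₀ = 2.245 vs Keq = 1.7380e+05 ⇒ Q<K, forward
Step 1:
                    M           A           D
  Initial      0.7842      0.1076       2.159
  Change      -0.7473      0.2491      0.7473
  Equil       0.03693      0.3567       2.906
  solve Keq expr → x = 0.2491; check Q = 1.7380e+05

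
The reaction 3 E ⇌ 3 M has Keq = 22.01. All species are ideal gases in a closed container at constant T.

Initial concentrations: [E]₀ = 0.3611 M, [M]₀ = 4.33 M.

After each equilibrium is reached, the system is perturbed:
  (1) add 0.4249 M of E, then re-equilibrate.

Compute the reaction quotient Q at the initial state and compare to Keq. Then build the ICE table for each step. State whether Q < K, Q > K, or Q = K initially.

Q₀ = 1724 vs Keq = 22.01 ⇒ Q>K, reverse
Step 1:
                   E          M
  I           0.3611       4.33
  C           0.8726    -0.8726
  E            1.234      3.457
  solve Keq expr → x = -0.2909; check Q = 22.01
Then add 0.4249 M of E.
Step 2:
                   E          M
  I            1.659      3.457
  C          -0.3132     0.3132
  E            1.345      3.771
  solve Keq expr → x = 0.1044; check Q = 22.01

Q₀ = 1724; Q > K (proceeds reverse)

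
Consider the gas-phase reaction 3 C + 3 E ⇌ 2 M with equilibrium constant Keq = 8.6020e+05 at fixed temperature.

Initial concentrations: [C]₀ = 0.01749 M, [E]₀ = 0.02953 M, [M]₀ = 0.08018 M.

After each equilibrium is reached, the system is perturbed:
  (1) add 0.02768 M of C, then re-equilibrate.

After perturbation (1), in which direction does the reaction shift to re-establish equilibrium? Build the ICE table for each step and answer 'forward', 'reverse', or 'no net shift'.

Q₀ = 4.6663e+07 vs Keq = 8.6020e+05 ⇒ Q>K, reverse
Step 1:
                   C          E          M
  I          0.01749    0.02953    0.08018
  C          0.01871    0.01871   -0.01248
  E           0.0362    0.04824     0.0677
  solve Keq expr → x = -0.006238; check Q = 8.6020e+05
Then add 0.02768 M of C.
Step 2:
                   C          E          M
  I          0.06388    0.04824     0.0677
  C         -0.01199   -0.01199   0.007992
  E           0.0519    0.03626     0.0757
  solve Keq expr → x = 0.003996; check Q = 8.6020e+05

Direction: forward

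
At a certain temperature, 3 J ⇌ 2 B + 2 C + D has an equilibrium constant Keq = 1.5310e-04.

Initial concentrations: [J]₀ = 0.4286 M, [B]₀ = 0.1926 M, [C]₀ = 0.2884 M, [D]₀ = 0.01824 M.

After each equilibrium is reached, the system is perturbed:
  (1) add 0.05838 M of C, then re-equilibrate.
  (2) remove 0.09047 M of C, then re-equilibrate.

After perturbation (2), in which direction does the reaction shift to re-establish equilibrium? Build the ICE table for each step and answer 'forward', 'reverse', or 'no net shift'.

Q₀ = 7.1478e-04 vs Keq = 1.5310e-04 ⇒ Q>K, reverse
Step 1:
                    J           B           C           D
  I            0.4286      0.1926      0.2884     0.01824
  C           0.03289    -0.02193    -0.02193    -0.01096
  E            0.4615      0.1707      0.2665    0.007275
  solve Keq expr → x = -0.01096; check Q = 1.5310e-04
Then add 0.05838 M of C.
Step 2:
                    J           B           C           D
  I            0.4615      0.1707      0.3249    0.007275
  C          0.005552   -0.003702   -0.003702   -0.001851
  E             0.467       0.167      0.3211    0.005425
  solve Keq expr → x = -0.001851; check Q = 1.5310e-04
Then remove 0.09047 M of C.
Step 3:
                    J           B           C           D
  I             0.467       0.167      0.2307    0.005425
  C         -0.009699    0.006466    0.006466    0.003233
  E            0.4573      0.1734      0.2371    0.008658
  solve Keq expr → x = 0.003233; check Q = 1.5310e-04

Direction: forward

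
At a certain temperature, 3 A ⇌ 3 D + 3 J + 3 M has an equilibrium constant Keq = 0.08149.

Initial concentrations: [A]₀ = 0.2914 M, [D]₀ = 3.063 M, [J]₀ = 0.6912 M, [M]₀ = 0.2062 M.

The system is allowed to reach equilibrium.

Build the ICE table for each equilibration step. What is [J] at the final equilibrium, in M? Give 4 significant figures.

[J]_eq = 0.5848 M

Q₀ = 3.362 vs Keq = 0.08149 ⇒ Q>K, reverse
Step 1:
                   A          D          J          M
  init        0.2914      3.063     0.6912     0.2062
  Δ           0.1064    -0.1064    -0.1064    -0.1064
  eq          0.3978      2.957     0.5848    0.09976
  solve Keq expr → x = -0.03548; check Q = 0.08149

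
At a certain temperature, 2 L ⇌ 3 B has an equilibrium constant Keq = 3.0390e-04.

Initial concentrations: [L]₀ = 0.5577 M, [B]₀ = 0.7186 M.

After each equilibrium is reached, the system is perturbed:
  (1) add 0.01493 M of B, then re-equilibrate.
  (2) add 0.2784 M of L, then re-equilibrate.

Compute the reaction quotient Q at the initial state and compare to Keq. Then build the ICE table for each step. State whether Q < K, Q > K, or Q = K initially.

Q₀ = 1.193; Q > K (proceeds reverse)

Q₀ = 1.193 vs Keq = 3.0390e-04 ⇒ Q>K, reverse
Step 1:
                    L           B
  init         0.5577      0.7186
  Δ            0.4345     -0.6517
  eq           0.9922     0.06688
  solve Keq expr → x = -0.2172; check Q = 3.0390e-04
Then add 0.01493 M of B.
Step 2:
                    L           B
  init         0.9922     0.08181
  Δ          0.009664     -0.0145
  eq            1.002     0.06731
  solve Keq expr → x = -0.004832; check Q = 3.0390e-04
Then add 0.2784 M of L.
Step 3:
                    L           B
  init           1.28     0.06731
  Δ         -0.007756     0.01163
  eq            1.272     0.07895
  solve Keq expr → x = 0.003878; check Q = 3.0390e-04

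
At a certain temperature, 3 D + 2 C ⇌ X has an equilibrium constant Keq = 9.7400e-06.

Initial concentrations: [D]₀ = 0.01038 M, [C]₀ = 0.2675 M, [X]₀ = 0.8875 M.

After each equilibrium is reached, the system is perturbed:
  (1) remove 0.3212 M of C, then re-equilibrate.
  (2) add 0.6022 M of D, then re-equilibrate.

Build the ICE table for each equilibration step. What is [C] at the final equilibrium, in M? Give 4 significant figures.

Q₀ = 1.1090e+07 vs Keq = 9.7400e-06 ⇒ Q>K, reverse
Step 1:
                  D         C         X
  Initial   0.01038    0.2675    0.8875
  Change       2.66     1.773   -0.8867
  Equil       2.671     2.041 7.7274e-04
  solve Keq expr → x = -0.8867; check Q = 9.7400e-06
Then remove 0.3212 M of C.
Step 2:
                  D         C         X
  Initial     2.671      1.72 7.7274e-04
  Change  6.7016e-04 4.4677e-04 -2.2339e-04
  Equil       2.671      1.72 5.4935e-04
  solve Keq expr → x = -2.2339e-04; check Q = 9.7400e-06
Then add 0.6022 M of D.
Step 3:
                  D         C         X
  Initial     3.273      1.72 5.4935e-04
  Change  -0.001378 -9.1847e-04 4.5924e-04
  Equil       3.272     1.719  0.001009
  solve Keq expr → x = 4.5924e-04; check Q = 9.7400e-06

[C]_eq = 1.719 M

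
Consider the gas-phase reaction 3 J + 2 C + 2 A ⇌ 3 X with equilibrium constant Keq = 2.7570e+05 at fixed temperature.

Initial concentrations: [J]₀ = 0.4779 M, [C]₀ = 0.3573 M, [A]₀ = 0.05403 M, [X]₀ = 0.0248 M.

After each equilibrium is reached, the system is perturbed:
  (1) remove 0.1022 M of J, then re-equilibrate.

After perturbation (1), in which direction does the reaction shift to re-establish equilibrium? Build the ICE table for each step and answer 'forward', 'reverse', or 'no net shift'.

Q₀ = 0.375 vs Keq = 2.7570e+05 ⇒ Q<K, forward
Step 1:
                  J         C         A         X
  I          0.4779    0.3573   0.05403    0.0248
  C        -0.07978  -0.05319  -0.05319   0.07978
  E          0.3981    0.3041 8.4314e-04    0.1046
  solve Keq expr → x = 0.02659; check Q = 2.7570e+05
Then remove 0.1022 M of J.
Step 2:
                  J         C         A         X
  I          0.2959    0.3041 8.4314e-04    0.1046
  C       6.8002e-04 4.5335e-04 4.5335e-04 -6.8002e-04
  E          0.2966    0.3046  0.001296    0.1039
  solve Keq expr → x = -2.2667e-04; check Q = 2.7570e+05

Direction: reverse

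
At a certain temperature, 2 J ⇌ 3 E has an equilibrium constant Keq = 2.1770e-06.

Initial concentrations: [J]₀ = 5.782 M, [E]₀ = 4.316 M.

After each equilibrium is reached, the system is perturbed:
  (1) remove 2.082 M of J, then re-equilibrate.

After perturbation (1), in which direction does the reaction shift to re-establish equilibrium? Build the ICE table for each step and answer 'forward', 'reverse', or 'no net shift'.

Q₀ = 2.405 vs Keq = 2.1770e-06 ⇒ Q>K, reverse
Step 1:
                    J           E
  Initial       5.782       4.316
  Change        2.841      -4.262
  Equil         8.623      0.0545
  solve Keq expr → x = -1.421; check Q = 2.1770e-06
Then remove 2.082 M of J.
Step 2:
                    J           E
  Initial       6.541      0.0545
  Change     0.006094   -0.009142
  Equil         6.547     0.04536
  solve Keq expr → x = -0.003047; check Q = 2.1770e-06

Direction: reverse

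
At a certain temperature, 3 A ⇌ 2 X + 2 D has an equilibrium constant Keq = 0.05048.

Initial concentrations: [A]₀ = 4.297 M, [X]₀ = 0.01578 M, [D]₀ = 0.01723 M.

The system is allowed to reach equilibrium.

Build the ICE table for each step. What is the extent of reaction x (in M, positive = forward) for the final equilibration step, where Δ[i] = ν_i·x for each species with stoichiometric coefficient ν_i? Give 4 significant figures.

Q₀ = 9.3173e-10 vs Keq = 0.05048 ⇒ Q<K, forward
Step 1:
                    A           X           D
  I             4.297     0.01578     0.01723
  C            -1.509       1.006       1.006
  E             2.788       1.022       1.023
  solve Keq expr → x = 0.5031; check Q = 0.05048

x = 0.5031 M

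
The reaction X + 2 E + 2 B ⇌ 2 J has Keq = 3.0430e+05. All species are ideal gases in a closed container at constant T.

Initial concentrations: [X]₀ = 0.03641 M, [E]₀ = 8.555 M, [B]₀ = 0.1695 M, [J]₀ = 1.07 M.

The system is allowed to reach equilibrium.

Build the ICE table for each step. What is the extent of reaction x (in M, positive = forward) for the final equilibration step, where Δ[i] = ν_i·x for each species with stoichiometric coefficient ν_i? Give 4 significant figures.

Q₀ = 14.95 vs Keq = 3.0430e+05 ⇒ Q<K, forward
Step 1:
                   X          E          B          J
  Initial    0.03641      8.555     0.1695       1.07
  Change     -0.0364   -0.07281   -0.07281    0.07281
  Equil   6.3803e-06      8.482    0.09669      1.143
  solve Keq expr → x = 0.0364; check Q = 3.0430e+05

x = 0.0364 M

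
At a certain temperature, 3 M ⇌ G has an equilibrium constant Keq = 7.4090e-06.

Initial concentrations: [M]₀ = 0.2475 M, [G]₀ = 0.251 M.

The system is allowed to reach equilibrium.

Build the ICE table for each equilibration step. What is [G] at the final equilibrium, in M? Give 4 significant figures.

[G]_eq = 7.4196e-06 M

Q₀ = 16.56 vs Keq = 7.4090e-06 ⇒ Q>K, reverse
Step 1:
                  M         G
  init       0.2475     0.251
  Δ           0.753    -0.251
  eq              1 7.4196e-06
  solve Keq expr → x = -0.251; check Q = 7.4090e-06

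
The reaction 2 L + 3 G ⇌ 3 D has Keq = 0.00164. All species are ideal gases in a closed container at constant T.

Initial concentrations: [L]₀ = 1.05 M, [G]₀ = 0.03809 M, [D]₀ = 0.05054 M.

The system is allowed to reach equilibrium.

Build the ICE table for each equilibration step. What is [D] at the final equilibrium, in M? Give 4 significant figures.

Q₀ = 2.119 vs Keq = 0.00164 ⇒ Q>K, reverse
Step 1:
                    L           G           D
  I              1.05     0.03809     0.05054
  C           0.02718     0.04077    -0.04077
  E             1.077     0.07886    0.009772
  solve Keq expr → x = -0.01359; check Q = 0.00164

[D]_eq = 0.009772 M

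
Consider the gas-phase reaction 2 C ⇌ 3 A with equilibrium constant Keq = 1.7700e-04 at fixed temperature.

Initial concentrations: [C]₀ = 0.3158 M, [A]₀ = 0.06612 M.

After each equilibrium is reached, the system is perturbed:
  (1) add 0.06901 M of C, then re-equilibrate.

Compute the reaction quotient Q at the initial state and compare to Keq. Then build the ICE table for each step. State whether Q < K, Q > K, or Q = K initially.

Q₀ = 0.002899 vs Keq = 1.7700e-04 ⇒ Q>K, reverse
Step 1:
                    C           A
  Initial      0.3158     0.06612
  Change      0.02579    -0.03868
  Equil        0.3416     0.02744
  solve Keq expr → x = -0.01289; check Q = 1.7700e-04
Then add 0.06901 M of C.
Step 2:
                    C           A
  Initial      0.4106     0.02744
  Change     -0.00231    0.003464
  Equil        0.4083      0.0309
  solve Keq expr → x = 0.001155; check Q = 1.7700e-04

Q₀ = 0.002899; Q > K (proceeds reverse)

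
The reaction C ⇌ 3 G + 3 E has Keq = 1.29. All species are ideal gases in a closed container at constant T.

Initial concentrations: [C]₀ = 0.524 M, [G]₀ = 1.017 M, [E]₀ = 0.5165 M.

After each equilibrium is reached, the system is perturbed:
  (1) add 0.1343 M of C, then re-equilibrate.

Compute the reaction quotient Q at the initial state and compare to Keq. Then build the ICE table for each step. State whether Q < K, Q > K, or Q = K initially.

Q₀ = 0.2766; Q < K (proceeds forward)

Q₀ = 0.2766 vs Keq = 1.29 ⇒ Q<K, forward
Step 1:
                   C          G          E
  Initial      0.524      1.017     0.5165
  Change    -0.06144     0.1843     0.1843
  Equil       0.4626      1.201     0.7008
  solve Keq expr → x = 0.06144; check Q = 1.29
Then add 0.1343 M of C.
Step 2:
                   C          G          E
  Initial     0.5969      1.201     0.7008
  Change     -0.0118     0.0354     0.0354
  Equil       0.5851      1.237     0.7362
  solve Keq expr → x = 0.0118; check Q = 1.29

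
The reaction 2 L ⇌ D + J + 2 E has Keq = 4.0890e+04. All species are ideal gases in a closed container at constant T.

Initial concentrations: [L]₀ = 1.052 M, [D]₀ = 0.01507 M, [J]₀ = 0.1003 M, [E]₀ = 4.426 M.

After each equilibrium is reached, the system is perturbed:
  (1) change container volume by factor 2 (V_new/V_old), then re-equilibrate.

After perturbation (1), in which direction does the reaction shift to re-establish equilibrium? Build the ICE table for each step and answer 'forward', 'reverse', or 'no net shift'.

Q₀ = 0.02676 vs Keq = 4.0890e+04 ⇒ Q<K, forward
Step 1:
                    L           D           J           E
  I             1.052     0.01507      0.1003       4.426
  C            -1.036      0.5182      0.5182       1.036
  E           0.01552      0.5333      0.6185       5.462
  solve Keq expr → x = 0.5182; check Q = 4.0890e+04
Then change container volume by factor 2 (V_new/V_old).
Step 2:
                    L           D           J           E
  I          0.007758      0.2667      0.3093       2.731
  C         -0.003847    0.001924    0.001924    0.003847
  E           0.00391      0.2686      0.3112       2.735
  solve Keq expr → x = 0.001924; check Q = 4.0890e+04

Direction: forward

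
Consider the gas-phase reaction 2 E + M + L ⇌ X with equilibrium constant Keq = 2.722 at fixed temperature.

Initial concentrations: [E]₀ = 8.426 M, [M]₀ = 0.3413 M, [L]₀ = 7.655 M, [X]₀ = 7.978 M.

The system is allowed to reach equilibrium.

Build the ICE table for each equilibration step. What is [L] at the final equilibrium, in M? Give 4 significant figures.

Q₀ = 0.04301 vs Keq = 2.722 ⇒ Q<K, forward
Step 1:
                   E          M          L          X
  Initial      8.426     0.3413      7.655      7.978
  Change     -0.6687    -0.3344    -0.3344     0.3344
  Equil        7.757   0.006932      7.321      8.312
  solve Keq expr → x = 0.3344; check Q = 2.722

[L]_eq = 7.321 M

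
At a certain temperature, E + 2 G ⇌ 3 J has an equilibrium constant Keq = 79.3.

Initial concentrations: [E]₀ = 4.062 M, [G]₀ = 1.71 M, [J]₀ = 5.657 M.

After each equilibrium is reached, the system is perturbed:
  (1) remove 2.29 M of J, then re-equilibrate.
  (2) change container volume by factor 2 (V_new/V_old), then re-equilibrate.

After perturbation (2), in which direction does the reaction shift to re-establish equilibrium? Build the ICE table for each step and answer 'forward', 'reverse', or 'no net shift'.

Q₀ = 15.24 vs Keq = 79.3 ⇒ Q<K, forward
Step 1:
                    E           G           J
  init          4.062        1.71       5.657
  Δ           -0.3491     -0.6983       1.047
  eq            3.713       1.012       6.704
  solve Keq expr → x = 0.3491; check Q = 79.3
Then remove 2.29 M of J.
Step 2:
                    E           G           J
  init          3.713       1.012       4.414
  Δ           -0.1773     -0.3547       0.532
  eq            3.536       0.657       4.946
  solve Keq expr → x = 0.1773; check Q = 79.3
Then change container volume by factor 2 (V_new/V_old).
Step 3:
                    E           G           J
  init          1.768      0.3285       2.473
  Δ                 0           0           0
  eq            1.768      0.3285       2.473
  solve Keq expr → x = 0; check Q = 79.3

Direction: no net shift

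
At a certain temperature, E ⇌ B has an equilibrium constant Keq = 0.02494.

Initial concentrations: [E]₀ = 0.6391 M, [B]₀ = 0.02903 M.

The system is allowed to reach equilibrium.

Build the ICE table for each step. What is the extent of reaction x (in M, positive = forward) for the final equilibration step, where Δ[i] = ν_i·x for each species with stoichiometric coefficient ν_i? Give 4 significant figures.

x = -0.01277 M

Q₀ = 0.04542 vs Keq = 0.02494 ⇒ Q>K, reverse
Step 1:
                   E          B
  I           0.6391    0.02903
  C          0.01277   -0.01277
  E           0.6519    0.01626
  solve Keq expr → x = -0.01277; check Q = 0.02494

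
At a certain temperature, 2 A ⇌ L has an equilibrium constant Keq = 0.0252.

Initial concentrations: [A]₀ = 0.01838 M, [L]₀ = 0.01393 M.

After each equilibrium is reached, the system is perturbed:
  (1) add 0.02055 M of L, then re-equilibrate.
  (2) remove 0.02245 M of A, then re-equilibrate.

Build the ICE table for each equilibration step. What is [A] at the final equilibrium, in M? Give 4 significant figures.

Q₀ = 41.23 vs Keq = 0.0252 ⇒ Q>K, reverse
Step 1:
                   A          L
  I          0.01838    0.01393
  C          0.02775   -0.01388
  E          0.04613 5.3631e-05
  solve Keq expr → x = -0.01388; check Q = 0.0252
Then add 0.02055 M of L.
Step 2:
                   A          L
  I          0.04613     0.0206
  C          0.04083   -0.02041
  E          0.08696 1.9056e-04
  solve Keq expr → x = -0.02041; check Q = 0.0252
Then remove 0.02245 M of A.
Step 3:
                   A          L
  I          0.06451 1.9056e-04
  C       1.7027e-04 -8.5137e-05
  E          0.06468 1.0542e-04
  solve Keq expr → x = -8.5137e-05; check Q = 0.0252

[A]_eq = 0.06468 M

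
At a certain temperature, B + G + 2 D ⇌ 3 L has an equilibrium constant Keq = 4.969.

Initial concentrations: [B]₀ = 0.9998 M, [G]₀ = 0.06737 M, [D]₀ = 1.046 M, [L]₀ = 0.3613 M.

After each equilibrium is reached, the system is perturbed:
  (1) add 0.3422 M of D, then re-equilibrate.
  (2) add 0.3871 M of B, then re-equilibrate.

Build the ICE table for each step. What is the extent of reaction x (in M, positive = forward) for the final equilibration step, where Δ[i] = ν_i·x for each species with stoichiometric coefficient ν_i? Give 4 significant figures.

x = 0.003911 M

Q₀ = 0.64 vs Keq = 4.969 ⇒ Q<K, forward
Step 1:
                    B           G           D           L
  I            0.9998     0.06737       1.046      0.3613
  C          -0.04144    -0.04144    -0.08289      0.1243
  E            0.9584     0.02593      0.9631      0.4856
  solve Keq expr → x = 0.04144; check Q = 4.969
Then add 0.3422 M of D.
Step 2:
                    B           G           D           L
  I            0.9584     0.02593       1.305      0.4856
  C         -0.008778   -0.008778    -0.01756     0.02633
  E            0.9496     0.01715       1.288       0.512
  solve Keq expr → x = 0.008778; check Q = 4.969
Then add 0.3871 M of B.
Step 3:
                    B           G           D           L
  I             1.337     0.01715       1.288       0.512
  C         -0.003911   -0.003911   -0.007822     0.01173
  E             1.333     0.01324        1.28      0.5237
  solve Keq expr → x = 0.003911; check Q = 4.969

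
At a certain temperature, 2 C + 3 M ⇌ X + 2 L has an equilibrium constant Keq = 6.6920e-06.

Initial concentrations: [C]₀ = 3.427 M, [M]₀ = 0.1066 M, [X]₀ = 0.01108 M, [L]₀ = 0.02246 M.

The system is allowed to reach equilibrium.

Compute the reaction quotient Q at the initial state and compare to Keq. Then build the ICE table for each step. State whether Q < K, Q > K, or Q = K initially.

Q₀ = 3.9288e-04 vs Keq = 6.6920e-06 ⇒ Q>K, reverse
Step 1:
                    C           M           X           L
  I             3.427      0.1066     0.01108     0.02246
  C           0.01534     0.02301   -0.007671    -0.01534
  E             3.442      0.1296    0.003409    0.007117
  solve Keq expr → x = -0.007671; check Q = 6.6920e-06

Q₀ = 3.9288e-04; Q > K (proceeds reverse)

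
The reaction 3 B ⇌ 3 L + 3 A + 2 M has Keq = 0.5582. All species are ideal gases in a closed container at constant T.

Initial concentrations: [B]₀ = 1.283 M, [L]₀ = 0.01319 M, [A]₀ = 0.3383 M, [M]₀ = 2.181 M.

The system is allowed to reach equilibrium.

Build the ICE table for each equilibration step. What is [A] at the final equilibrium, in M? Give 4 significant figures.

Q₀ = 2.0011e-07 vs Keq = 0.5582 ⇒ Q<K, forward
Step 1:
                  B         L         A         M
  Initial     1.283   0.01319    0.3383     2.181
  Change    -0.4551    0.4551    0.4551    0.3034
  Equil      0.8279    0.4683    0.7934     2.484
  solve Keq expr → x = 0.1517; check Q = 0.5582

[A]_eq = 0.7934 M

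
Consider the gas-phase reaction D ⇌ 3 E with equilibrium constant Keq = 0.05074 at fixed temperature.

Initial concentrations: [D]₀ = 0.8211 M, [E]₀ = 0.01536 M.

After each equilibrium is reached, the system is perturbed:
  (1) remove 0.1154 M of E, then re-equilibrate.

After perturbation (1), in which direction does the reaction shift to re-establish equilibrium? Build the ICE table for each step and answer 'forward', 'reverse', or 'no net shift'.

Q₀ = 4.4134e-06 vs Keq = 0.05074 ⇒ Q<K, forward
Step 1:
                   D          E
  I           0.8211    0.01536
  C          -0.1053     0.3158
  E           0.7158     0.3312
  solve Keq expr → x = 0.1053; check Q = 0.05074
Then remove 0.1154 M of E.
Step 2:
                   D          E
  I           0.7158     0.2158
  C         -0.03655     0.1097
  E           0.6793     0.3254
  solve Keq expr → x = 0.03655; check Q = 0.05074

Direction: forward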